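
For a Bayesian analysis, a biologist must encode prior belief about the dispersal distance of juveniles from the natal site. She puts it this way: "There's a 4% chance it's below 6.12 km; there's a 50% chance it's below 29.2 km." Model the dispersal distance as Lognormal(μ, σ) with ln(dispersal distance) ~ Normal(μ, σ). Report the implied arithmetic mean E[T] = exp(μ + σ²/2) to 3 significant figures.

E[T] ≈ 43.5 km

If T ~ Lognormal(μ,σ) then ln T ~ Normal(μ,σ), so the p-quantile of ln T is μ + z_p·σ.
ln(6.12) = 1.812 and ln(29.2) = 3.374; z_{0.04} = -1.751, z_{0.5} = 0.
σ = (3.374 − 1.812)/(0 − (-1.751)) = 0.893.
μ = 1.812 − (-1.751)·0.893 = 3.374.
E[T] = exp(μ + σ²/2) = exp(3.374 + 0.3983) = 43.5 km.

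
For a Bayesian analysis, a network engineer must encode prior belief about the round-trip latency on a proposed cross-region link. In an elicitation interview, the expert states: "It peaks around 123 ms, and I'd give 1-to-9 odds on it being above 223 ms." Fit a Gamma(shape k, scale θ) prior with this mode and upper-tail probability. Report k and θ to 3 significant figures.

k ≈ 6.38, θ ≈ 22.9

Gamma(k,θ) with k>1 has mode (k−1)θ, so θ = 123/(k−1).
Need P(X < 223) = 0.9 with θ tied to k this way. Start at k = 2, θ = 123: P(X<223) ≈ 0.541.
Too low — raise k to concentrate. Iterating converges to k ≈ 6.38.
Then θ = 123/(6.38−1) ≈ 22.9.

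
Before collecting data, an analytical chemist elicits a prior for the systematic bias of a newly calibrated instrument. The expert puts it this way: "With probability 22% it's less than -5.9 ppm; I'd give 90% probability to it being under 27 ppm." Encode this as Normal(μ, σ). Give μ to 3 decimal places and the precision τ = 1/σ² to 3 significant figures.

For Normal(μ,σ), the p-quantile is μ + z_p·σ. Here z_{0.22} = -0.7722, z_{0.9} = 1.282.
So -5.9 = μ − 0.7722σ and 27 = μ + 1.282σ.
Subtracting: σ = (27 − -5.9)/(1.282 − (-0.7722)) = 16.020.
Then μ = -5.9 − (-0.7722)·16.020 = 6.470.
Precision τ = 1/σ² = 1/16.02² = 0.0039.

μ = 6.470, τ = 0.0039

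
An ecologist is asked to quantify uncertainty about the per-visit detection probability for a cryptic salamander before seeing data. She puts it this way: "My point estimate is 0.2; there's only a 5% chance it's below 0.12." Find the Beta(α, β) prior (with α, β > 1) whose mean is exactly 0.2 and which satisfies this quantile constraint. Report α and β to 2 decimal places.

With mean 0.2 fixed, write α = 0.2s, β = 0.8s where s = α+β.
Need P(θ < 0.12) = 0.05 under Beta(0.2s, 0.8s). Normal approximation: (q−m)/√(m(1−m)/s) ≈ z_{0.05} = -1.64, so s ≈ 0.2·0.8·(-1.64)²/(0.12−0.2)² = 67.6.
At s = 67.6: P(θ<0.12) ≈ 0.036. Adjusting to match 0.05 gives s ≈ 57.10.
So α = 0.2·57.10 ≈ 11.42, β = 0.8·57.10 ≈ 45.68.

α ≈ 11.42, β ≈ 45.68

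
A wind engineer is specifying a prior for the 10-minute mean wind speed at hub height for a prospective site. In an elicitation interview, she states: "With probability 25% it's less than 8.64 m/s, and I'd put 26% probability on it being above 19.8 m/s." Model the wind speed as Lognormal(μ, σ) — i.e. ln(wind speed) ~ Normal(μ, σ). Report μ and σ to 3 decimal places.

μ ≈ 2.581, σ ≈ 0.629

If T ~ Lognormal(μ,σ) then ln T ~ Normal(μ,σ), so the p-quantile of ln T is μ + z_p·σ.
ln(8.64) = 2.156 and ln(19.8) = 2.986; z_{0.25} = -0.6745, z_{0.74} = 0.6433.
σ = (2.986 − 2.156)/(0.6433 − (-0.6745)) = 0.629.
μ = 2.156 − (-0.6745)·0.629 = 2.581.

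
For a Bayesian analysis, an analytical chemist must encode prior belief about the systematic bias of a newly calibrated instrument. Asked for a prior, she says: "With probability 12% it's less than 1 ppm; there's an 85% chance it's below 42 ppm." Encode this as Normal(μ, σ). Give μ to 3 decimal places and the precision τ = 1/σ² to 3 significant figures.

For Normal(μ,σ), the p-quantile is μ + z_p·σ. Here z_{0.12} = -1.175, z_{0.85} = 1.036.
So 1 = μ − 1.175σ and 42 = μ + 1.036σ.
Subtracting: σ = (42 − 1)/(1.036 − (-1.175)) = 18.540.
Then μ = 1 − (-1.175)·18.540 = 22.784.
Precision τ = 1/σ² = 1/18.54² = 0.00291.

μ = 22.784, τ = 0.00291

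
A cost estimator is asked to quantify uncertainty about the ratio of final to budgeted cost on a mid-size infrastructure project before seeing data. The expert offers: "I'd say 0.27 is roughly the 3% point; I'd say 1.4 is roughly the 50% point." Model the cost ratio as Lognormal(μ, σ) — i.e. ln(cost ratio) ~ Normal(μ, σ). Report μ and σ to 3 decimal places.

μ ≈ 0.336, σ ≈ 0.875

If T ~ Lognormal(μ,σ) then ln T ~ Normal(μ,σ), so the p-quantile of ln T is μ + z_p·σ.
ln(0.27) = -1.309 and ln(1.4) = 0.3365; z_{0.03} = -1.881, z_{0.5} = 0.
σ = (0.3365 − -1.309)/(0 − (-1.881)) = 0.875.
μ = -1.309 − (-1.881)·0.875 = 0.336.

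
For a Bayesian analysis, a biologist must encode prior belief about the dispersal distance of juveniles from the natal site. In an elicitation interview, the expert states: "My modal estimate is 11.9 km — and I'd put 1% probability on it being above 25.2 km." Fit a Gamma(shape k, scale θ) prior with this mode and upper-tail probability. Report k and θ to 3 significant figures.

Gamma(k,θ) with k>1 has mode (k−1)θ, so θ = 11.9/(k−1).
Need P(X < 25.2) = 0.99 with θ tied to k this way. Start at k = 2, θ = 11.9: P(X<25.2) ≈ 0.625.
Too low — raise k to concentrate. Iterating converges to k ≈ 9.63.
Then θ = 11.9/(9.63−1) ≈ 1.38.

k ≈ 9.63, θ ≈ 1.38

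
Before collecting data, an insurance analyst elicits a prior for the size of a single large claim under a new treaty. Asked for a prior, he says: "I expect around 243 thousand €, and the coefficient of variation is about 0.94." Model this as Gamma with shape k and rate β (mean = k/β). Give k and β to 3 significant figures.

For Gamma(k, rate β): mean = k/β, variance = k/β², so CV = 1/√k.
CV = 0.94, hence k = 1/CV² = 1.13.
Then β = k/mean = 1.13/243 = 0.00466.

k ≈ 1.13, β ≈ 0.00466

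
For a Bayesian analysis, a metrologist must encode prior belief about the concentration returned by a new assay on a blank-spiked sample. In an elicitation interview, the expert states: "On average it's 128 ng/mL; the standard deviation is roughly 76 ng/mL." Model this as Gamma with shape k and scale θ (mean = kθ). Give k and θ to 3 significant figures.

k ≈ 2.84, θ ≈ 45.1

For Gamma(k, scale θ): mean = kθ, variance = kθ², so CV = 1/√k.
CV = SD/mean = 76/128 = 0.5938, hence k = 1/CV² = 2.84.
Then θ = mean/k = 128/2.84 = 45.1.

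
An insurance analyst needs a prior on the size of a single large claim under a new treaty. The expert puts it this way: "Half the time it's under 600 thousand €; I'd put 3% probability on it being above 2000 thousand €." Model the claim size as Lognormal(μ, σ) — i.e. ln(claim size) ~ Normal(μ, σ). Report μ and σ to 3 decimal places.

μ ≈ 6.397, σ ≈ 0.640

If T ~ Lognormal(μ,σ) then ln T ~ Normal(μ,σ), so the p-quantile of ln T is μ + z_p·σ.
ln(600) = 6.397 and ln(2000) = 7.601; z_{0.5} = 0, z_{0.97} = 1.881.
σ = (7.601 − 6.397)/(1.881 − (0)) = 0.640.
μ = 6.397 − (0)·0.640 = 6.397.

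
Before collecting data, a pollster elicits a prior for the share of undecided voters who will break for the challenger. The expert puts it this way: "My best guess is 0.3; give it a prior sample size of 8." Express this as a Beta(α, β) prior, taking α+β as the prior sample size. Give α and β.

Under the effective-sample-size interpretation, Beta(α, β) has prior mean α/(α+β) and prior sample size α+β.
So α+β = 8 and α/(α+β) = 0.3, giving α = 0.3·8 = 2.4 and β = 8 − 2.4 = 5.6.

α = 2.4, β = 5.6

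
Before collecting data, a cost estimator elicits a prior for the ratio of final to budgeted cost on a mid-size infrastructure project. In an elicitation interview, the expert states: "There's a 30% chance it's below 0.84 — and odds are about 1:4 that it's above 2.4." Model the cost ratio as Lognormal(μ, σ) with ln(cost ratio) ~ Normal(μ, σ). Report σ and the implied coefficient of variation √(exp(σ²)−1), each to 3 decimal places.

σ ≈ 0.769, CV ≈ 0.897

If T ~ Lognormal(μ,σ) then ln T ~ Normal(μ,σ), so the p-quantile of ln T is μ + z_p·σ.
ln(0.84) = -0.1744 and ln(2.4) = 0.8755; z_{0.3} = -0.5244, z_{0.8} = 0.8416.
σ = (0.8755 − -0.1744)/(0.8416 − (-0.5244)) = 0.769.
μ = -0.1744 − (-0.5244)·0.769 = 0.229.
CV = √(exp(σ²)−1) = √(exp(0.5906)−1) = 0.897.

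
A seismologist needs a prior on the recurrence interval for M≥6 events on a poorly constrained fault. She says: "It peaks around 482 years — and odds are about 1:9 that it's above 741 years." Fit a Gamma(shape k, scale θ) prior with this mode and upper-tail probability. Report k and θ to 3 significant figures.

Gamma(k,θ) with k>1 has mode (k−1)θ, so θ = 482/(k−1).
Need P(X < 741) = 0.9 with θ tied to k this way. Start at k = 2, θ = 482: P(X<741) ≈ 0.455.
Too low — raise k to concentrate. Iterating converges to k ≈ 11.1.
Then θ = 482/(11.1−1) ≈ 47.7.

k ≈ 11.1, θ ≈ 47.7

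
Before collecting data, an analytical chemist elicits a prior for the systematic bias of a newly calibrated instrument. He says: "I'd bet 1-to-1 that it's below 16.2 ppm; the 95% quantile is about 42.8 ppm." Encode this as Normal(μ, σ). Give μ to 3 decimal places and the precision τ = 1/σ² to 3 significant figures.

The p-quantile of Normal(μ,σ) is μ + z_p·σ, with z_{0.5} = 0 and z_{0.95} = 1.645.
Eliminate σ: μ = (z₂·x₁ − z₁·x₂)/(z₂ − z₁) = (1.645·16.2 − (0)·42.8)/1.645 = 16.200.
Then σ = (x₂ − x₁)/(z₂ − z₁) = (42.8 − 16.2)/1.645 = 16.172.
Precision τ = 1/σ² = 1/16.17² = 0.00382.

μ = 16.200, τ = 0.00382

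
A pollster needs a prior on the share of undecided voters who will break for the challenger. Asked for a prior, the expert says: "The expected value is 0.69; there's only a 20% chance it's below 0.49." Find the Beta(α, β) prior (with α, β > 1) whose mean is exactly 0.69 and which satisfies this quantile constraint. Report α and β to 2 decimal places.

α ≈ 2.34, β ≈ 1.05

With mean 0.69 fixed, write α = 0.69s, β = 0.31s where s = α+β.
Need P(θ < 0.49) = 0.2 under Beta(0.69s, 0.31s). Normal approximation: (q−m)/√(m(1−m)/s) ≈ z_{0.2} = -0.842, so s ≈ 0.69·0.31·(-0.842)²/(0.49−0.69)² = 3.8.
At s = 3.8: P(θ<0.49) ≈ 0.190. Adjusting to match 0.2 gives s ≈ 3.39.
So α = 0.69·3.39 ≈ 2.34, β = 0.31·3.39 ≈ 1.05.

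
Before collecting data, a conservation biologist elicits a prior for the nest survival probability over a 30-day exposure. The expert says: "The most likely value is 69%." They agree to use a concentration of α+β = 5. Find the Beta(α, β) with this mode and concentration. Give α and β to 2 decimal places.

α = 3.07, β = 1.93

For α,β > 1 the Beta mode is (α−1)/(α+β−2). With α+β = 5, the mode is (α−1)/3.
Set (α−1)/3 = 0.69 → α = 1 + 0.69·3 = 3.07.
β = 5 − α = 1.93.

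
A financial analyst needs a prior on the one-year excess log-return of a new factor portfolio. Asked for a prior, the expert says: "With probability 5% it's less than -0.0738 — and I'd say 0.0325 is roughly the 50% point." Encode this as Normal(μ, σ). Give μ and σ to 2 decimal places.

For Normal(μ,σ), the p-quantile is μ + z_p·σ. Here z_{0.05} = -1.645, z_{0.5} = 0.
So -0.0738 = μ − 1.645σ and 0.0325 = μ + 0σ.
Subtracting: σ = (0.0325 − -0.0738)/(0 − (-1.645)) = 0.06.
Then μ = -0.0738 − (-1.645)·0.06 = 0.03.

μ = 0.03, σ = 0.06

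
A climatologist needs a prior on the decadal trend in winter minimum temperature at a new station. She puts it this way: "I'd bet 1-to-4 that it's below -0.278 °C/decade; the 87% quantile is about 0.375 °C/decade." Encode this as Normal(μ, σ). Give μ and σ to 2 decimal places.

The p-quantile of Normal(μ,σ) is μ + z_p·σ, with z_{0.2} = -0.8416 and z_{0.87} = 1.126.
Eliminate σ: μ = (z₂·x₁ − z₁·x₂)/(z₂ − z₁) = (1.126·-0.278 − (-0.8416)·0.375)/1.968 = 0.00.
Then σ = (x₂ − x₁)/(z₂ − z₁) = (0.375 − -0.278)/1.968 = 0.33.

μ = 0.00, σ = 0.33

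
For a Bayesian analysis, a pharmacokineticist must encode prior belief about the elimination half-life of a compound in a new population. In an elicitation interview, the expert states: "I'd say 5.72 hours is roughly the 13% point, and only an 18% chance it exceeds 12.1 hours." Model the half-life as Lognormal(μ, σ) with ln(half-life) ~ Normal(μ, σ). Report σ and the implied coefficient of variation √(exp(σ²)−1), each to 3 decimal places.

If T ~ Lognormal(μ,σ) then ln T ~ Normal(μ,σ), so the p-quantile of ln T is μ + z_p·σ.
ln(5.72) = 1.744 and ln(12.1) = 2.493; z_{0.13} = -1.126, z_{0.82} = 0.9154.
σ = (2.493 − 1.744)/(0.9154 − (-1.126)) = 0.367.
μ = 1.744 − (-1.126)·0.367 = 2.157.
CV = √(exp(σ²)−1) = √(exp(0.1347)−1) = 0.380.

σ ≈ 0.367, CV ≈ 0.380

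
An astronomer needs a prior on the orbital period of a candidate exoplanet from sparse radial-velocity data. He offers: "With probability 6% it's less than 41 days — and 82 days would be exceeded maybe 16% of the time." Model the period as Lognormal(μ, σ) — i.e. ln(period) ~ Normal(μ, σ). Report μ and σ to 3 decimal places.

If T ~ Lognormal(μ,σ) then ln T ~ Normal(μ,σ), so the p-quantile of ln T is μ + z_p·σ.
ln(41) = 3.714 and ln(82) = 4.407; z_{0.06} = -1.555, z_{0.84} = 0.9945.
σ = (4.407 − 3.714)/(0.9945 − (-1.555)) = 0.272.
μ = 3.714 − (-1.555)·0.272 = 4.136.

μ ≈ 4.136, σ ≈ 0.272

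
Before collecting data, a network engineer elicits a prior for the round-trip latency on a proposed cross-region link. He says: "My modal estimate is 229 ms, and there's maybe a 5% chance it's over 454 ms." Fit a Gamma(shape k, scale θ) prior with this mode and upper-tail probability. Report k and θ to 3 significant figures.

k ≈ 6.92, θ ≈ 38.7

Gamma(k,θ) with k>1 has mode (k−1)θ, so θ = 229/(k−1).
Need P(X < 454) = 0.95 with θ tied to k this way. Start at k = 2, θ = 229: P(X<454) ≈ 0.589.
Too low — raise k to concentrate. Iterating converges to k ≈ 6.92.
Then θ = 229/(6.92−1) ≈ 38.7.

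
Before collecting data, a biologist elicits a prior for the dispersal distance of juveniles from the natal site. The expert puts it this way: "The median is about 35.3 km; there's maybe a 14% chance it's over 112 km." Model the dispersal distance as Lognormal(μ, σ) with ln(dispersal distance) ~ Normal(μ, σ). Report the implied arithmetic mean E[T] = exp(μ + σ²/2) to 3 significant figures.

E[T] ≈ 62.5 km

If T ~ Lognormal(μ,σ) then ln T ~ Normal(μ,σ), so the p-quantile of ln T is μ + z_p·σ.
ln(35.3) = 3.564 and ln(112) = 4.718; z_{0.5} = 0, z_{0.86} = 1.08.
σ = (4.718 − 3.564)/(1.08 − (0)) = 1.069.
μ = 3.564 − (0)·1.069 = 3.564.
E[T] = exp(μ + σ²/2) = exp(3.564 + 0.5711) = 62.5 km.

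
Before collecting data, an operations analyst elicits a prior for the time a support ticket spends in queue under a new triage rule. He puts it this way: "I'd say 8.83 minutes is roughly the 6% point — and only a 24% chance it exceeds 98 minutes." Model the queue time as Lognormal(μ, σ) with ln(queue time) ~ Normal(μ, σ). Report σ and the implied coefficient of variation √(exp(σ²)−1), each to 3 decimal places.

If T ~ Lognormal(μ,σ) then ln T ~ Normal(μ,σ), so the p-quantile of ln T is μ + z_p·σ.
ln(8.83) = 2.178 and ln(98) = 4.585; z_{0.06} = -1.555, z_{0.76} = 0.7063.
σ = (4.585 − 2.178)/(0.7063 − (-1.555)) = 1.064.
μ = 2.178 − (-1.555)·1.064 = 3.833.
CV = √(exp(σ²)−1) = √(exp(1.1331)−1) = 1.451.

σ ≈ 1.064, CV ≈ 1.451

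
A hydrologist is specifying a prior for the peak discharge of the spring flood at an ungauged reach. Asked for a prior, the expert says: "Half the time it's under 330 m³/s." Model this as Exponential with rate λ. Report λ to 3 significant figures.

Exponential median = ln 2 / λ, so λ = ln 2 / 330.0 = 0.0021.

λ ≈ 0.0021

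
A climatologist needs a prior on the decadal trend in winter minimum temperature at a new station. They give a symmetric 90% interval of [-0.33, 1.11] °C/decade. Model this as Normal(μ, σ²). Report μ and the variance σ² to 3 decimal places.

μ = 0.390, σ² = 0.192

A symmetric 90% interval runs μ ± z·σ with z = 1.645.
Half-width = 0.72, so σ = 0.72/1.645 = 0.4377 and σ² = 0.192.
μ is the interval midpoint, 0.390.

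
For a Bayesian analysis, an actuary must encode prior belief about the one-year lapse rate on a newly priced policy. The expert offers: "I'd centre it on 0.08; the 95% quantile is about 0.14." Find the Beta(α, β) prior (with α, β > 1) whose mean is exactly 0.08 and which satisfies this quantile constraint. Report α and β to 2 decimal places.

α ≈ 5.42, β ≈ 62.37

With mean 0.08 fixed, write α = 0.08s, β = 0.92s where s = α+β.
Need P(θ < 0.14) = 0.95 under Beta(0.08s, 0.92s). Normal approximation: (q−m)/√(m(1−m)/s) ≈ z_{0.95} = 1.64, so s ≈ 0.08·0.92·(1.64)²/(0.14−0.08)² = 55.3.
At s = 55.3: P(θ<0.14) ≈ 0.934. Adjusting to match 0.95 gives s ≈ 67.79.
So α = 0.08·67.79 ≈ 5.42, β = 0.92·67.79 ≈ 62.37.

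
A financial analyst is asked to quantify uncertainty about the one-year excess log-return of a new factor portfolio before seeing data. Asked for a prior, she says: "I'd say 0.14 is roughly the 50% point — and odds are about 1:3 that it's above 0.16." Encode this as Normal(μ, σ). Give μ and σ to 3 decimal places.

μ = 0.140, σ = 0.030

For Normal(μ,σ), the p-quantile is μ + z_p·σ. Here z_{0.5} = 0, z_{0.75} = 0.6745.
So 0.14 = μ + 0σ and 0.16 = μ + 0.6745σ.
Subtracting: σ = (0.16 − 0.14)/(0.6745 − (0)) = 0.030.
Then μ = 0.14 − (0)·0.030 = 0.140.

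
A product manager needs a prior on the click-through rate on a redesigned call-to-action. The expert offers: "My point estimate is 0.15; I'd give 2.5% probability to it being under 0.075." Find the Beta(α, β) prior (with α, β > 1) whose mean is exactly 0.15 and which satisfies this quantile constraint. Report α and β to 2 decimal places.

α ≈ 9.83, β ≈ 55.73

With mean 0.15 fixed, write α = 0.15s, β = 0.85s where s = α+β.
Need P(θ < 0.075) = 0.025 under Beta(0.15s, 0.85s). Normal approximation: (q−m)/√(m(1−m)/s) ≈ z_{0.025} = -1.96, so s ≈ 0.15·0.85·(-1.96)²/(0.075−0.15)² = 87.1.
At s = 87.1: P(θ<0.075) ≈ 0.011. Adjusting to match 0.025 gives s ≈ 65.56.
So α = 0.15·65.56 ≈ 9.83, β = 0.85·65.56 ≈ 55.73.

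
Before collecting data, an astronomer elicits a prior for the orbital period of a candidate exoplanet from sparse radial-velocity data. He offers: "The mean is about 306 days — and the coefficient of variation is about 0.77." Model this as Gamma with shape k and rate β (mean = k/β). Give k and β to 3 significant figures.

k ≈ 1.69, β ≈ 0.00551

For Gamma(k, rate β): mean = k/β, variance = k/β², so CV = 1/√k.
CV = 0.77, hence k = 1/CV² = 1.69.
Then β = k/mean = 1.69/306 = 0.00551.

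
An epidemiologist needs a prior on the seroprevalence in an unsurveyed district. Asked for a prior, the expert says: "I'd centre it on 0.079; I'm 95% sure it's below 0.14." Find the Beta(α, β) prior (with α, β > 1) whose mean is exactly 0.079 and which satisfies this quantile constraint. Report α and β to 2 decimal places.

With mean 0.079 fixed, write α = 0.079s, β = 0.921s where s = α+β.
Need P(θ < 0.14) = 0.95 under Beta(0.079s, 0.921s). Normal approximation: (q−m)/√(m(1−m)/s) ≈ z_{0.95} = 1.64, so s ≈ 0.079·0.921·(1.64)²/(0.14−0.079)² = 52.9.
At s = 52.9: P(θ<0.14) ≈ 0.934. Adjusting to match 0.95 gives s ≈ 65.13.
So α = 0.079·65.13 ≈ 5.15, β = 0.921·65.13 ≈ 59.99.

α ≈ 5.15, β ≈ 59.99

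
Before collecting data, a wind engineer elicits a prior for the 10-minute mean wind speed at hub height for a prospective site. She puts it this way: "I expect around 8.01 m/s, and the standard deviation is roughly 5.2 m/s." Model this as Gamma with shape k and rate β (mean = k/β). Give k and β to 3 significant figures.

k ≈ 2.37, β ≈ 0.296

For Gamma(k, rate β): mean = k/β, variance = k/β², so CV = 1/√k.
CV = SD/mean = 5.2/8.01 = 0.6492, hence k = 1/CV² = 2.37.
Then β = k/mean = 2.37/8.01 = 0.296.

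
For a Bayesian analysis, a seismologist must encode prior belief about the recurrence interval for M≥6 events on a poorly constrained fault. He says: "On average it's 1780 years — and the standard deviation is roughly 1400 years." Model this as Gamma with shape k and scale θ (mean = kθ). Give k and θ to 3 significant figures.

For Gamma(k, scale θ): mean = kθ, variance = kθ², so CV = 1/√k.
CV = SD/mean = 1400/1780 = 0.7865, hence k = 1/CV² = 1.62.
Then θ = mean/k = 1780/1.62 = 1100.

k ≈ 1.62, θ ≈ 1100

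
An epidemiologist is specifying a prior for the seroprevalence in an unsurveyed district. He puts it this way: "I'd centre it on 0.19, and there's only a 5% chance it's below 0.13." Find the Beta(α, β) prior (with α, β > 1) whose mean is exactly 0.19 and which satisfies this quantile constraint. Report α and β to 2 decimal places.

With mean 0.19 fixed, write α = 0.19s, β = 0.81s where s = α+β.
Need P(θ < 0.13) = 0.05 under Beta(0.19s, 0.81s). Normal approximation: (q−m)/√(m(1−m)/s) ≈ z_{0.05} = -1.64, so s ≈ 0.19·0.81·(-1.64)²/(0.13−0.19)² = 115.7.
At s = 115.7: P(θ<0.13) ≈ 0.039. Adjusting to match 0.05 gives s ≈ 101.89.
So α = 0.19·101.89 ≈ 19.36, β = 0.81·101.89 ≈ 82.53.

α ≈ 19.36, β ≈ 82.53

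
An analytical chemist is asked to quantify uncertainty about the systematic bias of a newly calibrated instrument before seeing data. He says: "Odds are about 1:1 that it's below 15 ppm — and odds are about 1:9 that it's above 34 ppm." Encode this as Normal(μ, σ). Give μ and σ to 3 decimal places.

μ = 15.000, σ = 14.826

For Normal(μ,σ), the p-quantile is μ + z_p·σ. Here z_{0.5} = 0, z_{0.9} = 1.282.
So 15 = μ + 0σ and 34 = μ + 1.282σ.
Subtracting: σ = (34 − 15)/(1.282 − (0)) = 14.826.
Then μ = 15 − (0)·14.826 = 15.000.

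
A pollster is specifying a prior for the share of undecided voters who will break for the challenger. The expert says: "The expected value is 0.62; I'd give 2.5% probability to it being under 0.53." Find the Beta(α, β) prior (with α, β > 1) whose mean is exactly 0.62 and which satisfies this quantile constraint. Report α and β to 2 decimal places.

α ≈ 71.50, β ≈ 43.82

With mean 0.62 fixed, write α = 0.62s, β = 0.38s where s = α+β.
Need P(θ < 0.53) = 0.025 under Beta(0.62s, 0.38s). Normal approximation: (q−m)/√(m(1−m)/s) ≈ z_{0.025} = -1.96, so s ≈ 0.62·0.38·(-1.96)²/(0.53−0.62)² = 111.7.
At s = 111.7: P(θ<0.53) ≈ 0.027. Adjusting to match 0.025 gives s ≈ 115.32.
So α = 0.62·115.32 ≈ 71.50, β = 0.38·115.32 ≈ 43.82.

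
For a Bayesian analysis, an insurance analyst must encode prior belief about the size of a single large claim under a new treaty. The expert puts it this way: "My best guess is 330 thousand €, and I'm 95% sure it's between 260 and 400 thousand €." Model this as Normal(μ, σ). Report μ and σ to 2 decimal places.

μ = 330.00, σ = 35.71

A symmetric 95% interval runs μ ± z·σ with z = 1.96.
Half-width = 70, so σ = 70/1.96 = 35.71.
μ is the stated best guess, 330.00.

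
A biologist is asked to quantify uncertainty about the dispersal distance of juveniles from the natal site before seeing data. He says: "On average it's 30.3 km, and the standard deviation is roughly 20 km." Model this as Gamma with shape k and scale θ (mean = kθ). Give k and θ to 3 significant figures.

k ≈ 2.3, θ ≈ 13.2

For Gamma(k, scale θ): mean = kθ, variance = kθ², so CV = 1/√k.
CV = SD/mean = 20/30.3 = 0.6601, hence k = 1/CV² = 2.3.
Then θ = mean/k = 30.3/2.3 = 13.2.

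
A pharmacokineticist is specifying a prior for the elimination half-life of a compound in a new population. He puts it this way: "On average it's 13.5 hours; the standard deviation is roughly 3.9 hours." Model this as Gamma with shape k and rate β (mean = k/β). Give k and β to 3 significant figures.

k ≈ 12, β ≈ 0.888

For Gamma(k, rate β): mean = k/β, variance = k/β², so CV = 1/√k.
CV = SD/mean = 3.9/13.5 = 0.2889, hence k = 1/CV² = 12.
Then β = k/mean = 12/13.5 = 0.888.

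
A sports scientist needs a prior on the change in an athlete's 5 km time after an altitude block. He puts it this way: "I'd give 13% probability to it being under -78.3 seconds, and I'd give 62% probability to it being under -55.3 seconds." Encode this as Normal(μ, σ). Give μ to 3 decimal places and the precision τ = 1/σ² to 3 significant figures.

For Normal(μ,σ), the p-quantile is μ + z_p·σ. Here z_{0.13} = -1.126, z_{0.62} = 0.3055.
So -78.3 = μ − 1.126σ and -55.3 = μ + 0.3055σ.
Subtracting: σ = (-55.3 − -78.3)/(0.3055 − (-1.126)) = 16.063.
Then μ = -78.3 − (-1.126)·16.063 = -60.207.
Precision τ = 1/σ² = 1/16.06² = 0.00388.

μ = -60.207, τ = 0.00388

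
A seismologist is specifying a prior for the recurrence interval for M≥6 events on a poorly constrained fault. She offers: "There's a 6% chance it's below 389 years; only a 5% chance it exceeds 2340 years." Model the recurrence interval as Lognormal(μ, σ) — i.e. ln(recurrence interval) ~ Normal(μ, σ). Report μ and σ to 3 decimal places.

μ ≈ 6.835, σ ≈ 0.561

If T ~ Lognormal(μ,σ) then ln T ~ Normal(μ,σ), so the p-quantile of ln T is μ + z_p·σ.
ln(389) = 5.964 and ln(2340) = 7.758; z_{0.06} = -1.555, z_{0.95} = 1.645.
σ = (7.758 − 5.964)/(1.645 − (-1.555)) = 0.561.
μ = 5.964 − (-1.555)·0.561 = 6.835.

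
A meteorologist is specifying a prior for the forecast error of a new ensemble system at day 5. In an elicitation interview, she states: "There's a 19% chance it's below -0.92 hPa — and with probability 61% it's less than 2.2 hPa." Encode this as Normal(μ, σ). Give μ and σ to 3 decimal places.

The p-quantile of Normal(μ,σ) is μ + z_p·σ, with z_{0.19} = -0.8779 and z_{0.61} = 0.2793.
Eliminate σ: μ = (z₂·x₁ − z₁·x₂)/(z₂ − z₁) = (0.2793·-0.92 − (-0.8779)·2.2)/1.157 = 1.447.
Then σ = (x₂ − x₁)/(z₂ − z₁) = (2.2 − -0.92)/1.157 = 2.696.

μ = 1.447, σ = 2.696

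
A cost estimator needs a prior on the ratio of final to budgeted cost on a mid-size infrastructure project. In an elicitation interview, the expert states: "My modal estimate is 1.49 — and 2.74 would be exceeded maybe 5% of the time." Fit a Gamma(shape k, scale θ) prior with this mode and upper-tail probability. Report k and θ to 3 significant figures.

k ≈ 8.5, θ ≈ 0.199

Gamma(k,θ) with k>1 has mode (k−1)θ, so θ = 1.49/(k−1).
Need P(X < 2.74) = 0.95 with θ tied to k this way. Start at k = 2, θ = 1.49: P(X<2.74) ≈ 0.549.
Too low — raise k to concentrate. Iterating converges to k ≈ 8.5.
Then θ = 1.49/(8.5−1) ≈ 0.199.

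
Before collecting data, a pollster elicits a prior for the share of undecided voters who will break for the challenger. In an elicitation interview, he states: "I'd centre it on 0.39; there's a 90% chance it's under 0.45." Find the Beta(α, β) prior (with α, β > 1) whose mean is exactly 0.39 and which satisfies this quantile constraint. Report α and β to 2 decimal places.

With mean 0.39 fixed, write α = 0.39s, β = 0.61s where s = α+β.
Need P(θ < 0.45) = 0.9 under Beta(0.39s, 0.61s). Normal approximation: (q−m)/√(m(1−m)/s) ≈ z_{0.9} = 1.28, so s ≈ 0.39·0.61·(1.28)²/(0.45−0.39)² = 108.5.
At s = 108.5: P(θ<0.45) ≈ 0.899. Adjusting to match 0.9 gives s ≈ 109.74.
So α = 0.39·109.74 ≈ 42.80, β = 0.61·109.74 ≈ 66.94.

α ≈ 42.80, β ≈ 66.94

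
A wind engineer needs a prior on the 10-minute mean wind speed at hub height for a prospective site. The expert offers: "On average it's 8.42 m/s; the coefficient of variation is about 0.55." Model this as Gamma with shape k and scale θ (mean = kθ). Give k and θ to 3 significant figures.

k ≈ 3.31, θ ≈ 2.55

For Gamma(k, scale θ): mean = kθ, variance = kθ², so CV = 1/√k.
CV = 0.55, hence k = 1/CV² = 3.31.
Then θ = mean/k = 8.42/3.31 = 2.55.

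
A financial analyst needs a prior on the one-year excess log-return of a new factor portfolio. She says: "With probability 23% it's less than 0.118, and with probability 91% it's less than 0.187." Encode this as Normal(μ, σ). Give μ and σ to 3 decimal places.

The p-quantile of Normal(μ,σ) is μ + z_p·σ, with z_{0.23} = -0.7388 and z_{0.91} = 1.341.
Eliminate σ: μ = (z₂·x₁ − z₁·x₂)/(z₂ − z₁) = (1.341·0.118 − (-0.7388)·0.187)/2.08 = 0.143.
Then σ = (x₂ − x₁)/(z₂ − z₁) = (0.187 − 0.118)/2.08 = 0.033.

μ = 0.143, σ = 0.033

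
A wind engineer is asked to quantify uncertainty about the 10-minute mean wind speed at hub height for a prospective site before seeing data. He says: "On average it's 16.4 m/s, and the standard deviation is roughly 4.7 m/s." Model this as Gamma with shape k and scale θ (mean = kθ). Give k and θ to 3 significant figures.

k ≈ 12.2, θ ≈ 1.35

For Gamma(k, scale θ): mean = kθ, variance = kθ², so CV = 1/√k.
CV = SD/mean = 4.7/16.4 = 0.2866, hence k = 1/CV² = 12.2.
Then θ = mean/k = 16.4/12.2 = 1.35.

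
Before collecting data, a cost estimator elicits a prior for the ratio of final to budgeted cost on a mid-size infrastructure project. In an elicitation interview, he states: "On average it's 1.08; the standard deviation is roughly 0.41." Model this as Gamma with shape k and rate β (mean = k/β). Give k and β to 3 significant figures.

k ≈ 6.94, β ≈ 6.42

For Gamma(k, rate β): mean = k/β, variance = k/β², so CV = 1/√k.
CV = SD/mean = 0.41/1.08 = 0.3796, hence k = 1/CV² = 6.94.
Then β = k/mean = 6.94/1.08 = 6.42.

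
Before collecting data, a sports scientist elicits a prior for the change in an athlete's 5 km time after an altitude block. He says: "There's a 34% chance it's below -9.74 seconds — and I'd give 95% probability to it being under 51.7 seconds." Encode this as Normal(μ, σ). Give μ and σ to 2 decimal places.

The p-quantile of Normal(μ,σ) is μ + z_p·σ, with z_{0.34} = -0.4125 and z_{0.95} = 1.645.
Eliminate σ: μ = (z₂·x₁ − z₁·x₂)/(z₂ − z₁) = (1.645·-9.74 − (-0.4125)·51.7)/2.057 = 2.58.
Then σ = (x₂ − x₁)/(z₂ − z₁) = (51.7 − -9.74)/2.057 = 29.86.

μ = 2.58, σ = 29.86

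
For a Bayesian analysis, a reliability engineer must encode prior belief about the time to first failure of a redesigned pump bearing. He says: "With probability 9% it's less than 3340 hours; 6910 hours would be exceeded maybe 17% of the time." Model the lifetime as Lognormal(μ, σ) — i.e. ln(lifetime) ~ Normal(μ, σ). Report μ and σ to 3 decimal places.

μ ≈ 8.538, σ ≈ 0.317

If T ~ Lognormal(μ,σ) then ln T ~ Normal(μ,σ), so the p-quantile of ln T is μ + z_p·σ.
ln(3340) = 8.114 and ln(6910) = 8.841; z_{0.09} = -1.341, z_{0.83} = 0.9542.
σ = (8.841 − 8.114)/(0.9542 − (-1.341)) = 0.317.
μ = 8.114 − (-1.341)·0.317 = 8.538.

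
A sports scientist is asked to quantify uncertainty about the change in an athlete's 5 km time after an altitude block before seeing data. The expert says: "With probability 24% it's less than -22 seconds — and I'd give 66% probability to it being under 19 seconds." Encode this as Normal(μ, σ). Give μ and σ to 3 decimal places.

μ = 3.884, σ = 36.648

The p-quantile of Normal(μ,σ) is μ + z_p·σ, with z_{0.24} = -0.7063 and z_{0.66} = 0.4125.
Eliminate σ: μ = (z₂·x₁ − z₁·x₂)/(z₂ − z₁) = (0.4125·-22 − (-0.7063)·19)/1.119 = 3.884.
Then σ = (x₂ − x₁)/(z₂ − z₁) = (19 − -22)/1.119 = 36.648.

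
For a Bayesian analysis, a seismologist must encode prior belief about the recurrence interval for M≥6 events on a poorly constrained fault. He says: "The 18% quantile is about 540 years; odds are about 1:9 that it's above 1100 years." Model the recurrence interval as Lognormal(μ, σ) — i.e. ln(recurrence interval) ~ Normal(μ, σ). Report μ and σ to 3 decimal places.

μ ≈ 6.588, σ ≈ 0.324

If T ~ Lognormal(μ,σ) then ln T ~ Normal(μ,σ), so the p-quantile of ln T is μ + z_p·σ.
ln(540) = 6.292 and ln(1100) = 7.003; z_{0.18} = -0.9154, z_{0.9} = 1.282.
σ = (7.003 − 6.292)/(1.282 − (-0.9154)) = 0.324.
μ = 6.292 − (-0.9154)·0.324 = 6.588.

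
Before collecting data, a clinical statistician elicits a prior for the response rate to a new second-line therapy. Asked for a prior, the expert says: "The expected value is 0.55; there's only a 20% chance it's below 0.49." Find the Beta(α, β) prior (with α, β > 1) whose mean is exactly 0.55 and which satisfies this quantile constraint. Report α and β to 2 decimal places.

With mean 0.55 fixed, write α = 0.55s, β = 0.45s where s = α+β.
Need P(θ < 0.49) = 0.2 under Beta(0.55s, 0.45s). Normal approximation: (q−m)/√(m(1−m)/s) ≈ z_{0.2} = -0.842, so s ≈ 0.55·0.45·(-0.842)²/(0.49−0.55)² = 48.7.
At s = 48.7: P(θ<0.49) ≈ 0.200. Adjusting to match 0.2 gives s ≈ 48.51.
So α = 0.55·48.51 ≈ 26.68, β = 0.45·48.51 ≈ 21.83.

α ≈ 26.68, β ≈ 21.83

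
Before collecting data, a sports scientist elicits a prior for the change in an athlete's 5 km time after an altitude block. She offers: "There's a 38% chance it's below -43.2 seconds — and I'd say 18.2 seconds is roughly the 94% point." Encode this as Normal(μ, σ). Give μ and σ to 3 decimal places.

For Normal(μ,σ), the p-quantile is μ + z_p·σ. Here z_{0.38} = -0.3055, z_{0.94} = 1.555.
So -43.2 = μ − 0.3055σ and 18.2 = μ + 1.555σ.
Subtracting: σ = (18.2 − -43.2)/(1.555 − (-0.3055)) = 33.006.
Then μ = -43.2 − (-0.3055)·33.006 = -33.117.

μ = -33.117, σ = 33.006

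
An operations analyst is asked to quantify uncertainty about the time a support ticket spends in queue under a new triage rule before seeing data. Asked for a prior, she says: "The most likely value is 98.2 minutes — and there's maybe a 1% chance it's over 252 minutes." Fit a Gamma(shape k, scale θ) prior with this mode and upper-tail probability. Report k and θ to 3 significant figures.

k ≈ 6.25, θ ≈ 18.7

Gamma(k,θ) with k>1 has mode (k−1)θ, so θ = 98.2/(k−1).
Need P(X < 252) = 0.99 with θ tied to k this way. Start at k = 2, θ = 98.2: P(X<252) ≈ 0.726.
Too low — raise k to concentrate. Iterating converges to k ≈ 6.25.
Then θ = 98.2/(6.25−1) ≈ 18.7.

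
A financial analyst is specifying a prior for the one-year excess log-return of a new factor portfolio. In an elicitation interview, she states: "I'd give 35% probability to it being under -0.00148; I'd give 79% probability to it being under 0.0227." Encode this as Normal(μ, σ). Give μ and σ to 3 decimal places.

μ = 0.006, σ = 0.020

For Normal(μ,σ), the p-quantile is μ + z_p·σ. Here z_{0.35} = -0.3853, z_{0.79} = 0.8064.
So -0.00148 = μ − 0.3853σ and 0.0227 = μ + 0.8064σ.
Subtracting: σ = (0.0227 − -0.00148)/(0.8064 − (-0.3853)) = 0.020.
Then μ = -0.00148 − (-0.3853)·0.020 = 0.006.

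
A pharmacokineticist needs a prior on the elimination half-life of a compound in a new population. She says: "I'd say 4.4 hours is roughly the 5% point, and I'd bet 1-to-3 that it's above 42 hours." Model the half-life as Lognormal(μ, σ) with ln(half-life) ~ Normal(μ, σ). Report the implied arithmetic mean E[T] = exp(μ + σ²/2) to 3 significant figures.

E[T] ≈ 35 hours

If T ~ Lognormal(μ,σ) then ln T ~ Normal(μ,σ), so the p-quantile of ln T is μ + z_p·σ.
ln(4.4) = 1.482 and ln(42) = 3.738; z_{0.05} = -1.645, z_{0.75} = 0.6745.
σ = (3.738 − 1.482)/(0.6745 − (-1.645)) = 0.973.
μ = 1.482 − (-1.645)·0.973 = 3.082.
E[T] = exp(μ + σ²/2) = exp(3.082 + 0.4731) = 35 hours.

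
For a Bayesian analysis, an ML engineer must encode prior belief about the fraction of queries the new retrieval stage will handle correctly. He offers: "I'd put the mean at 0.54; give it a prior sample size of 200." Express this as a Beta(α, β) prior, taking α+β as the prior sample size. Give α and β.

Under the effective-sample-size interpretation, Beta(α, β) has prior mean α/(α+β) and prior sample size α+β.
So α+β = 200 and α/(α+β) = 0.54, giving α = 0.54·200 = 108 and β = 200 − 108 = 92.

α = 108, β = 92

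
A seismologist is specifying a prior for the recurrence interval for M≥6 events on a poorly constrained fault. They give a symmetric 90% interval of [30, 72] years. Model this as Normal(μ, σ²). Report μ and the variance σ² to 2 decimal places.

μ = 51.00, σ² = 163.00

A symmetric 90% interval runs μ ± z·σ with z = 1.645.
Half-width = 21, so σ = 21/1.645 = 12.767 and σ² = 163.00.
μ is the interval midpoint, 51.00.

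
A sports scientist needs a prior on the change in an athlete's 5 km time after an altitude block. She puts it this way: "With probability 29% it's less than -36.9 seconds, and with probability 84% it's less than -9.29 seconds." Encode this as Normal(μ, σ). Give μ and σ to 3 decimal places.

The p-quantile of Normal(μ,σ) is μ + z_p·σ, with z_{0.29} = -0.5534 and z_{0.84} = 0.9945.
Eliminate σ: μ = (z₂·x₁ − z₁·x₂)/(z₂ − z₁) = (0.9945·-36.9 − (-0.5534)·-9.29)/1.548 = -27.029.
Then σ = (x₂ − x₁)/(z₂ − z₁) = (-9.29 − -36.9)/1.548 = 17.838.

μ = -27.029, σ = 17.838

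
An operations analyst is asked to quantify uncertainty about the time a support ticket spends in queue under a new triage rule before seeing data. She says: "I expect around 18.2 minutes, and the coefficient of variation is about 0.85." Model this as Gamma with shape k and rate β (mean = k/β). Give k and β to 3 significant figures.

k ≈ 1.38, β ≈ 0.076

For Gamma(k, rate β): mean = k/β, variance = k/β², so CV = 1/√k.
CV = 0.85, hence k = 1/CV² = 1.38.
Then β = k/mean = 1.38/18.2 = 0.076.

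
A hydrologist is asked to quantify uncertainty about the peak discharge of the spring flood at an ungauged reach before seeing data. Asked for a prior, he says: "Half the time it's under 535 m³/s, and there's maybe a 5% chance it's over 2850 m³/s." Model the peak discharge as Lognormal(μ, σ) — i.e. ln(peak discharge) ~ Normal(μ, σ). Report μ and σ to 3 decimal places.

μ ≈ 6.282, σ ≈ 1.017

If T ~ Lognormal(μ,σ) then ln T ~ Normal(μ,σ), so the p-quantile of ln T is μ + z_p·σ.
ln(535) = 6.282 and ln(2850) = 7.955; z_{0.5} = 0, z_{0.95} = 1.645.
σ = (7.955 − 6.282)/(1.645 − (0)) = 1.017.
μ = 6.282 − (0)·1.017 = 6.282.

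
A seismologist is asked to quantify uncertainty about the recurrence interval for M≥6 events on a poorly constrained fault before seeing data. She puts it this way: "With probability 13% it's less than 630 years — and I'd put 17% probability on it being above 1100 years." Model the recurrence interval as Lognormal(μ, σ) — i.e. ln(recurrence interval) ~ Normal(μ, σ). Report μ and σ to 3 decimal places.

μ ≈ 6.747, σ ≈ 0.268

If T ~ Lognormal(μ,σ) then ln T ~ Normal(μ,σ), so the p-quantile of ln T is μ + z_p·σ.
ln(630) = 6.446 and ln(1100) = 7.003; z_{0.13} = -1.126, z_{0.83} = 0.9542.
σ = (7.003 − 6.446)/(0.9542 − (-1.126)) = 0.268.
μ = 6.446 − (-1.126)·0.268 = 6.747.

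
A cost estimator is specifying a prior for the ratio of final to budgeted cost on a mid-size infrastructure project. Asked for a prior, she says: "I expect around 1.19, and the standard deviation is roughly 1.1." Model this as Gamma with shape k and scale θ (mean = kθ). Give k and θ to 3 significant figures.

k ≈ 1.17, θ ≈ 1.02

For Gamma(k, scale θ): mean = kθ, variance = kθ², so CV = 1/√k.
CV = SD/mean = 1.1/1.19 = 0.9244, hence k = 1/CV² = 1.17.
Then θ = mean/k = 1.19/1.17 = 1.02.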